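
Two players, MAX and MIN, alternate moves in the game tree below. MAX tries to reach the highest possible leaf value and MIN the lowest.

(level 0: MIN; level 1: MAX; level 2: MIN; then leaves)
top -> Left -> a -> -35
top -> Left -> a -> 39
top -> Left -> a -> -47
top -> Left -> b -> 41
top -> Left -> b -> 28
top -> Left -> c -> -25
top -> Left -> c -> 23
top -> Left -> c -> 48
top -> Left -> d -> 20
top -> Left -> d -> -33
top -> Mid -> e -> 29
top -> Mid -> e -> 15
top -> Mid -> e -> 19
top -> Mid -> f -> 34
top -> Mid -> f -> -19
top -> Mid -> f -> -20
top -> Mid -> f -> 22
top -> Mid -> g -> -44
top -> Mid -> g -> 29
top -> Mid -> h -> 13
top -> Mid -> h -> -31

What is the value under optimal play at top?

a (MIN): min(-35, 39, -47) = -47
b (MIN): min(41, 28) = 28
c (MIN): min(-25, 23, 48) = -25
d (MIN): min(20, -33) = -33
Left (MAX): max(-47, 28, -25, -33) = 28
e (MIN): min(29, 15, 19) = 15
f (MIN): min(34, -19, -20, 22) = -20
g (MIN): min(-44, 29) = -44
h (MIN): min(13, -31) = -31
Mid (MAX): max(15, -20, -44, -31) = 15
top (MIN): min(28, 15) = 15

15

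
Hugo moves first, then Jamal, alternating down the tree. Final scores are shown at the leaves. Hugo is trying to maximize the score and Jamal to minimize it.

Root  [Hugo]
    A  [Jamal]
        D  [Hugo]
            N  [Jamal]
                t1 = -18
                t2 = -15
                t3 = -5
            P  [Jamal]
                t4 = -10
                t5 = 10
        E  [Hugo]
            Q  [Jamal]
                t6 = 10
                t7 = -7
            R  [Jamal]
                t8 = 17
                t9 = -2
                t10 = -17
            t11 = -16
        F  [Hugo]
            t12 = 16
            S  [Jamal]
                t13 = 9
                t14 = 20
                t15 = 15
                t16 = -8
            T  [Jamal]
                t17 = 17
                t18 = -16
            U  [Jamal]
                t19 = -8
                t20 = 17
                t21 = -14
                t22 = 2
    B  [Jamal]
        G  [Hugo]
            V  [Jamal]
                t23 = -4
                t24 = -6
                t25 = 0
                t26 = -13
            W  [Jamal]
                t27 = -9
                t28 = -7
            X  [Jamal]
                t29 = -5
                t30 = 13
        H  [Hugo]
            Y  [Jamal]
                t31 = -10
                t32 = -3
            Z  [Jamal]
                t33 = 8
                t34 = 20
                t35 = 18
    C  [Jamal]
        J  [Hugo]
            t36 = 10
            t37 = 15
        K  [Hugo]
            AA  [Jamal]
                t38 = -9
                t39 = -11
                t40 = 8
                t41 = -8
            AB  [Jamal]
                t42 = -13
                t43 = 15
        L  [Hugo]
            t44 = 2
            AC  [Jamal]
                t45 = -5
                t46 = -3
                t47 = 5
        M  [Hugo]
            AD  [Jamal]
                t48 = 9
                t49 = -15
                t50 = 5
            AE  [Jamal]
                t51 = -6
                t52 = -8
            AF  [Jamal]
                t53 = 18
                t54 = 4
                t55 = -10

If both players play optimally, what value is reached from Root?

N (Jamal): min(-18, -15, -5) = -18
P (Jamal): min(-10, 10) = -10
D (Hugo): max(-18, -10) = -10
Q (Jamal): min(10, -7) = -7
R (Jamal): min(17, -2, -17) = -17
E (Hugo): max(-7, -17, -16) = -7
S (Jamal): min(9, 20, 15, -8) = -8
T (Jamal): min(17, -16) = -16
U (Jamal): min(-8, 17, -14, 2) = -14
F (Hugo): max(16, -8, -16, -14) = 16
A (Jamal): min(-10, -7, 16) = -10
V (Jamal): min(-4, -6, 0, -13) = -13
W (Jamal): min(-9, -7) = -9
X (Jamal): min(-5, 13) = -5
G (Hugo): max(-13, -9, -5) = -5
Y (Jamal): min(-10, -3) = -10
Z (Jamal): min(8, 20, 18) = 8
H (Hugo): max(-10, 8) = 8
B (Jamal): min(-5, 8) = -5
J (Hugo): max(10, 15) = 15
AA (Jamal): min(-9, -11, 8, -8) = -11
AB (Jamal): min(-13, 15) = -13
K (Hugo): max(-11, -13) = -11
AC (Jamal): min(-5, -3, 5) = -5
L (Hugo): max(2, -5) = 2
AD (Jamal): min(9, -15, 5) = -15
AE (Jamal): min(-6, -8) = -8
AF (Jamal): min(18, 4, -10) = -10
M (Hugo): max(-15, -8, -10) = -8
C (Jamal): min(15, -11, 2, -8) = -11
Root (Hugo): max(-10, -5, -11) = -5

-5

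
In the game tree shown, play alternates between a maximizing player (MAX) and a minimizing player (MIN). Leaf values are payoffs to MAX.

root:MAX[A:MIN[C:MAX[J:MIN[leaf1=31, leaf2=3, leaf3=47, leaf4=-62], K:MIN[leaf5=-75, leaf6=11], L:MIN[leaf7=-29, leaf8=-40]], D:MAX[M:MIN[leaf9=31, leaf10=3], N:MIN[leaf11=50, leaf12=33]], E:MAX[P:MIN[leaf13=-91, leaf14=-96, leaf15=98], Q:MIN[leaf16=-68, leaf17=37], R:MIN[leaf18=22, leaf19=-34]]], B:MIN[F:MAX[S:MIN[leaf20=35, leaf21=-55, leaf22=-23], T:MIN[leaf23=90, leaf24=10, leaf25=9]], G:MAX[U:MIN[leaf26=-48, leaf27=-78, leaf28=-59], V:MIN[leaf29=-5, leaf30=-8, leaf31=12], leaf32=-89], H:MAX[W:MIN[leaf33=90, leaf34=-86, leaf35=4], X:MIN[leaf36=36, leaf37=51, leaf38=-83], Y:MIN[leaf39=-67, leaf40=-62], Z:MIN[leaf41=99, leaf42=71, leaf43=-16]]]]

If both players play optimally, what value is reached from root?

-16

J (MIN): min(31, 3, 47, -62) = -62
K (MIN): min(-75, 11) = -75
L (MIN): min(-29, -40) = -40
C (MAX): max(-62, -75, -40) = -40
M (MIN): min(31, 3) = 3
N (MIN): min(50, 33) = 33
D (MAX): max(3, 33) = 33
P (MIN): min(-91, -96, 98) = -96
Q (MIN): min(-68, 37) = -68
R (MIN): min(22, -34) = -34
E (MAX): max(-96, -68, -34) = -34
A (MIN): min(-40, 33, -34) = -40
S (MIN): min(35, -55, -23) = -55
T (MIN): min(90, 10, 9) = 9
F (MAX): max(-55, 9) = 9
U (MIN): min(-48, -78, -59) = -78
V (MIN): min(-5, -8, 12) = -8
G (MAX): max(-78, -8, -89) = -8
W (MIN): min(90, -86, 4) = -86
X (MIN): min(36, 51, -83) = -83
Y (MIN): min(-67, -62) = -67
Z (MIN): min(99, 71, -16) = -16
H (MAX): max(-86, -83, -67, -16) = -16
B (MIN): min(9, -8, -16) = -16
root (MAX): max(-40, -16) = -16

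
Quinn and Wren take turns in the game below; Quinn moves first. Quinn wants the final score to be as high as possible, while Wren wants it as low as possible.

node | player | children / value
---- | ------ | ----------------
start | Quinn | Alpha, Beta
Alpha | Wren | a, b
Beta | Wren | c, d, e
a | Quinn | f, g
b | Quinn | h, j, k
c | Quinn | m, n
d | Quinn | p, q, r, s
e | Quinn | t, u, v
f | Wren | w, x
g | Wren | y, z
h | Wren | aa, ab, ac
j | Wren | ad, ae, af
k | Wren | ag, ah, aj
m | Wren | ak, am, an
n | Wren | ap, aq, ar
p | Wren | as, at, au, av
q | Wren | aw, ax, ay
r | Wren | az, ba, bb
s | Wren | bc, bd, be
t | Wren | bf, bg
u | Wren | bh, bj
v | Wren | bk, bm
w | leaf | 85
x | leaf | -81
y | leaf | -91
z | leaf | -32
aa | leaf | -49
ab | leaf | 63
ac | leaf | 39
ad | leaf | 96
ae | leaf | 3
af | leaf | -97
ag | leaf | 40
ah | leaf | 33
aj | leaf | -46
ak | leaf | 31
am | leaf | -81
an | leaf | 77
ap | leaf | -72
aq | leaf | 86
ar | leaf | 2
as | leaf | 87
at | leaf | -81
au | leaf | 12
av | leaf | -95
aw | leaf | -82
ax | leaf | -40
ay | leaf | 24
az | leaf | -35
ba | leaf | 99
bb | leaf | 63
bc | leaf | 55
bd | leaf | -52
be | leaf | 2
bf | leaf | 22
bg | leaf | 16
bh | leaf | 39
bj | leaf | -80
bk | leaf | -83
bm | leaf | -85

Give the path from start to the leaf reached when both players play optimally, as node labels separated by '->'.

start -> Beta -> c -> n -> ap

f (Wren): min(85, -81) = -81
g (Wren): min(-91, -32) = -91
a (Quinn): max(-81, -91) = -81
h (Wren): min(-49, 63, 39) = -49
j (Wren): min(96, 3, -97) = -97
k (Wren): min(40, 33, -46) = -46
b (Quinn): max(-49, -97, -46) = -46
Alpha (Wren): min(-81, -46) = -81
m (Wren): min(31, -81, 77) = -81
n (Wren): min(-72, 86, 2) = -72
c (Quinn): max(-81, -72) = -72
p (Wren): min(87, -81, 12, -95) = -95
q (Wren): min(-82, -40, 24) = -82
r (Wren): min(-35, 99, 63) = -35
s (Wren): min(55, -52, 2) = -52
d (Quinn): max(-95, -82, -35, -52) = -35
t (Wren): min(22, 16) = 16
u (Wren): min(39, -80) = -80
v (Wren): min(-83, -85) = -85
e (Quinn): max(16, -80, -85) = 16
Beta (Wren): min(-72, -35, 16) = -72
start (Quinn): max(-81, -72) = -72
At start, Quinn picks Beta (highest: -72).
At Beta, Wren picks c (lowest: -72).
At c, Quinn picks n (highest: -72).
At n, Wren picks ap (lowest: -72).
Terminal value -72.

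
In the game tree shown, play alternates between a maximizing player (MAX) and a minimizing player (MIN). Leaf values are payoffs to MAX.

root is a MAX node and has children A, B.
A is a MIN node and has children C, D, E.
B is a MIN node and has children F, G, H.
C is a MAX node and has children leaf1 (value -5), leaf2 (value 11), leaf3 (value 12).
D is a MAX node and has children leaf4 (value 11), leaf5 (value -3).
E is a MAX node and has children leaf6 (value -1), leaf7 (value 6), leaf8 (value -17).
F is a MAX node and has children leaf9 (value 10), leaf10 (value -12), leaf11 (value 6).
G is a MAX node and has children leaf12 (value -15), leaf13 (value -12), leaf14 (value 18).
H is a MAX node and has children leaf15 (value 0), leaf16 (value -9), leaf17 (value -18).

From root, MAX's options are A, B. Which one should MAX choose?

A

C (MAX): max(-5, 11, 12) = 12
D (MAX): max(11, -3) = 11
E (MAX): max(-1, 6, -17) = 6
A (MIN): min(12, 11, 6) = 6
F (MAX): max(10, -12, 6) = 10
G (MAX): max(-15, -12, 18) = 18
H (MAX): max(0, -9, -18) = 0
B (MIN): min(10, 18, 0) = 0
root (MAX): max(6, 0) = 6
MAX at root wants the highest of {A=6, B=0}, so chooses A.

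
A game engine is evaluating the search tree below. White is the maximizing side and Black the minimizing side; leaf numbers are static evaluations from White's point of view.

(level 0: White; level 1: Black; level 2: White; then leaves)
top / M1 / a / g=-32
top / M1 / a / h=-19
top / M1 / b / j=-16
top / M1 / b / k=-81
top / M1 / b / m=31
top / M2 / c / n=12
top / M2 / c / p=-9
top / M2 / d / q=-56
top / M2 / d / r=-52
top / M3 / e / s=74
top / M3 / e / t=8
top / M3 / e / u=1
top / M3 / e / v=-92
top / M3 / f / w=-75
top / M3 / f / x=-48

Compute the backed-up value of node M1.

-19

a (White): max(-32, -19) = -19
b (White): max(-16, -81, 31) = 31
M1 (Black): min(-19, 31) = -19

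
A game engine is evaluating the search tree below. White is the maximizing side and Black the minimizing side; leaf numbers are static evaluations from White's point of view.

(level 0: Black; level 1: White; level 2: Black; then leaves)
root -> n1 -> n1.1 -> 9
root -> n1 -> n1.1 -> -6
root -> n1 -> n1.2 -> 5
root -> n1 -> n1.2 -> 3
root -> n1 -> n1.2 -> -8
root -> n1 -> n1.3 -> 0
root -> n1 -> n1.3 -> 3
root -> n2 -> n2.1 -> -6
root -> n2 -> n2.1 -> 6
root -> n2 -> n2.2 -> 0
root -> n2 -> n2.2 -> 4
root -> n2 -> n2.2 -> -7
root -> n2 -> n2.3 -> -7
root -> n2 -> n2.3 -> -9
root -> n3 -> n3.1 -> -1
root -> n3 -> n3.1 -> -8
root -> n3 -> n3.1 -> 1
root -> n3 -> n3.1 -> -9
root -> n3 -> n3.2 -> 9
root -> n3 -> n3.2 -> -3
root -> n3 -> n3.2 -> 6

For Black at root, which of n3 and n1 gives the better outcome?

n3.1 (Black): min(-1, -8, 1, -9) = -9
n3.2 (Black): min(9, -3, 6) = -3
n3 (White): max(-9, -3) = -3
n1.1 (Black): min(9, -6) = -6
n1.2 (Black): min(5, 3, -8) = -8
n1.3 (Black): min(0, 3) = 0
n1 (White): max(-6, -8, 0) = 0
Black prefers the lower value; n3=-3, n1=0. n3 is better since -3 < 0.

n3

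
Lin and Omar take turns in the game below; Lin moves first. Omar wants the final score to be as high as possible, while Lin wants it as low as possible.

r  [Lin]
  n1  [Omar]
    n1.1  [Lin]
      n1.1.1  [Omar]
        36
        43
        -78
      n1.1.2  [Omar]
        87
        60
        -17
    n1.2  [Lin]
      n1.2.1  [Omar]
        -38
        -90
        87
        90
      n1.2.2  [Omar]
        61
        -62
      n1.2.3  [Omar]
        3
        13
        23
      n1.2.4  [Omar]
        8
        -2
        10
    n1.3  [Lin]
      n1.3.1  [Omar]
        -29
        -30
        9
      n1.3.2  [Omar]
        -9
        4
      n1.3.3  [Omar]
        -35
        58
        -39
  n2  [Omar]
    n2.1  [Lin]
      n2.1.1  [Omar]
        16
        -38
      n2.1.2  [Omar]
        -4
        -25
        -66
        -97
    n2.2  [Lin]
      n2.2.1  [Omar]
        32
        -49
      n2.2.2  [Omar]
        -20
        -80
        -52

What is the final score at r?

n1.1.1 (Omar): max(36, 43, -78) = 43
n1.1.2 (Omar): max(87, 60, -17) = 87
n1.1 (Lin): min(43, 87) = 43
n1.2.1 (Omar): max(-38, -90, 87, 90) = 90
n1.2.2 (Omar): max(61, -62) = 61
n1.2.3 (Omar): max(3, 13, 23) = 23
n1.2.4 (Omar): max(8, -2, 10) = 10
n1.2 (Lin): min(90, 61, 23, 10) = 10
n1.3.1 (Omar): max(-29, -30, 9) = 9
n1.3.2 (Omar): max(-9, 4) = 4
n1.3.3 (Omar): max(-35, 58, -39) = 58
n1.3 (Lin): min(9, 4, 58) = 4
n1 (Omar): max(43, 10, 4) = 43
n2.1.1 (Omar): max(16, -38) = 16
n2.1.2 (Omar): max(-4, -25, -66, -97) = -4
n2.1 (Lin): min(16, -4) = -4
n2.2.1 (Omar): max(32, -49) = 32
n2.2.2 (Omar): max(-20, -80, -52) = -20
n2.2 (Lin): min(32, -20) = -20
n2 (Omar): max(-4, -20) = -4
r (Lin): min(43, -4) = -4

-4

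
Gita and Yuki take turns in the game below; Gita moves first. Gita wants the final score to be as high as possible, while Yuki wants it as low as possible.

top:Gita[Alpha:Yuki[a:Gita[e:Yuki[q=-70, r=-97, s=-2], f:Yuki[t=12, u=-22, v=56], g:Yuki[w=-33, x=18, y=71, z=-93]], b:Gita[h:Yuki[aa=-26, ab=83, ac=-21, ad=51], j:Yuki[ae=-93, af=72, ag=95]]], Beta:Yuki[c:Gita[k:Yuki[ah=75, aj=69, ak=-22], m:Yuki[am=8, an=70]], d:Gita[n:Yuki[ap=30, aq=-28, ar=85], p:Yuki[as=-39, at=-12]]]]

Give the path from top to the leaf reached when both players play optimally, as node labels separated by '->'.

top -> Alpha -> b -> h -> aa

e (Yuki): min(-70, -97, -2) = -97
f (Yuki): min(12, -22, 56) = -22
g (Yuki): min(-33, 18, 71, -93) = -93
a (Gita): max(-97, -22, -93) = -22
h (Yuki): min(-26, 83, -21, 51) = -26
j (Yuki): min(-93, 72, 95) = -93
b (Gita): max(-26, -93) = -26
Alpha (Yuki): min(-22, -26) = -26
k (Yuki): min(75, 69, -22) = -22
m (Yuki): min(8, 70) = 8
c (Gita): max(-22, 8) = 8
n (Yuki): min(30, -28, 85) = -28
p (Yuki): min(-39, -12) = -39
d (Gita): max(-28, -39) = -28
Beta (Yuki): min(8, -28) = -28
top (Gita): max(-26, -28) = -26
At top, Gita picks Alpha (highest: -26).
At Alpha, Yuki picks b (lowest: -26).
At b, Gita picks h (highest: -26).
At h, Yuki picks aa (lowest: -26).
Terminal value -26.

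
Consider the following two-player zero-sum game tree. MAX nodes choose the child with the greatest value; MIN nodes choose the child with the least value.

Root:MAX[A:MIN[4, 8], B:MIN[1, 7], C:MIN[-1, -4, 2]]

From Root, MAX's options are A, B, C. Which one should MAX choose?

A

A (MIN): min(4, 8) = 4
B (MIN): min(1, 7) = 1
C (MIN): min(-1, -4, 2) = -4
Root (MAX): max(4, 1, -4) = 4
MAX at Root wants the highest of {A=4, B=1, C=-4}, so chooses A.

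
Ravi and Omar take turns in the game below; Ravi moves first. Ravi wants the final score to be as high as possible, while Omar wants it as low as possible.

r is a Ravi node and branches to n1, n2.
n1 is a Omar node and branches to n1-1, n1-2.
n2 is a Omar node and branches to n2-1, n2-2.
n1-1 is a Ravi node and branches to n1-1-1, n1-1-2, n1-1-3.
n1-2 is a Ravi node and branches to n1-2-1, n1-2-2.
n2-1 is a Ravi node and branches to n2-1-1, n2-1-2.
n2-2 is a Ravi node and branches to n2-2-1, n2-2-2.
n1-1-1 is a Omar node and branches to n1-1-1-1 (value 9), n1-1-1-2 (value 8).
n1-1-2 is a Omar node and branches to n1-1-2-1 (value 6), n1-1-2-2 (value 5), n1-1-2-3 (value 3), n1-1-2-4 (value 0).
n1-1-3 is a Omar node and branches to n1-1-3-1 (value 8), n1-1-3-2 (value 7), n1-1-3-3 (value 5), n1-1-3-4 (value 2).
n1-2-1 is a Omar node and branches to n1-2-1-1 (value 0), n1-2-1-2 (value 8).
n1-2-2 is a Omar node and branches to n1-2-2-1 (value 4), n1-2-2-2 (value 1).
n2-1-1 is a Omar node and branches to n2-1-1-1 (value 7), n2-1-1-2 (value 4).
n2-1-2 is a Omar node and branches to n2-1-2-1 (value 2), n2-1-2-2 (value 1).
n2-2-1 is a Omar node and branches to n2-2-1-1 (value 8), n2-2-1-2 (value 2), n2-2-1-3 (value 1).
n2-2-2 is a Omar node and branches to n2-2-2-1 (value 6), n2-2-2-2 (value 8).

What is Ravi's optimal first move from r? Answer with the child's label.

n2

n1-1-1 (Omar): min(9, 8) = 8
n1-1-2 (Omar): min(6, 5, 3, 0) = 0
n1-1-3 (Omar): min(8, 7, 5, 2) = 2
n1-1 (Ravi): max(8, 0, 2) = 8
n1-2-1 (Omar): min(0, 8) = 0
n1-2-2 (Omar): min(4, 1) = 1
n1-2 (Ravi): max(0, 1) = 1
n1 (Omar): min(8, 1) = 1
n2-1-1 (Omar): min(7, 4) = 4
n2-1-2 (Omar): min(2, 1) = 1
n2-1 (Ravi): max(4, 1) = 4
n2-2-1 (Omar): min(8, 2, 1) = 1
n2-2-2 (Omar): min(6, 8) = 6
n2-2 (Ravi): max(1, 6) = 6
n2 (Omar): min(4, 6) = 4
r (Ravi): max(1, 4) = 4
Ravi at r wants the highest of {n1=1, n2=4}, so chooses n2.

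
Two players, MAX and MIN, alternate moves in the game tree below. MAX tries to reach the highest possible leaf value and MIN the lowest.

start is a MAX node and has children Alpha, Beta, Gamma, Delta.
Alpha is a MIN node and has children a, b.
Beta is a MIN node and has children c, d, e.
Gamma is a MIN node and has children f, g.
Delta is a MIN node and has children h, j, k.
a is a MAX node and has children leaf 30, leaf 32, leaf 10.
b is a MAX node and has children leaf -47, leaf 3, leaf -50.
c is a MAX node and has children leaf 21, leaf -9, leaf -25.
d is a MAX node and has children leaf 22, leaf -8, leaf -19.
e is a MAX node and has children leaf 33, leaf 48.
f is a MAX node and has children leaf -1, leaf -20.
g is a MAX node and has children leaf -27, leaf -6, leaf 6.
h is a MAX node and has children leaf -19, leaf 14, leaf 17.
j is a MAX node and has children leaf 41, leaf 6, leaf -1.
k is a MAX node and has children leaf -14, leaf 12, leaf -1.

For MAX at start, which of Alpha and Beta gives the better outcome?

a (MAX): max(30, 32, 10) = 32
b (MAX): max(-47, 3, -50) = 3
Alpha (MIN): min(32, 3) = 3
c (MAX): max(21, -9, -25) = 21
d (MAX): max(22, -8, -19) = 22
e (MAX): max(33, 48) = 48
Beta (MIN): min(21, 22, 48) = 21
MAX prefers the higher value; Alpha=3, Beta=21. Beta is better since 21 > 3.

Beta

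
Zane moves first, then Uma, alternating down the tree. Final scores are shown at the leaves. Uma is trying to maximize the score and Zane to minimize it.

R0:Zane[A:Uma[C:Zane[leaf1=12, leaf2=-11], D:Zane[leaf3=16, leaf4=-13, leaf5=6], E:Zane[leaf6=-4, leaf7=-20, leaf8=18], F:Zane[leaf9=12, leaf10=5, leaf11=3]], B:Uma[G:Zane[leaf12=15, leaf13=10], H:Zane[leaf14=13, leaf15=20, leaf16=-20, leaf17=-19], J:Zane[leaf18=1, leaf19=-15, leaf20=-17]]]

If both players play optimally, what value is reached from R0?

3

C (Zane): min(12, -11) = -11
D (Zane): min(16, -13, 6) = -13
E (Zane): min(-4, -20, 18) = -20
F (Zane): min(12, 5, 3) = 3
A (Uma): max(-11, -13, -20, 3) = 3
G (Zane): min(15, 10) = 10
H (Zane): min(13, 20, -20, -19) = -20
J (Zane): min(1, -15, -17) = -17
B (Uma): max(10, -20, -17) = 10
R0 (Zane): min(3, 10) = 3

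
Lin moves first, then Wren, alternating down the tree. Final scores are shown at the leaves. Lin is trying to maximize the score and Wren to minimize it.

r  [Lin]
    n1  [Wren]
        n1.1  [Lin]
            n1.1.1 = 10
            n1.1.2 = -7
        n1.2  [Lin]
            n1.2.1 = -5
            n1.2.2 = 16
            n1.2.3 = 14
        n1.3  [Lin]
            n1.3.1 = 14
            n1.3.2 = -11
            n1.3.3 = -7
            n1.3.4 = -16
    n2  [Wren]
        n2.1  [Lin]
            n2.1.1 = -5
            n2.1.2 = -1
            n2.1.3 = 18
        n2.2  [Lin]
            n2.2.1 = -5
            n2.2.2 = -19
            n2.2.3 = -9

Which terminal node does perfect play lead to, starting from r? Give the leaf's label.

n1.1 (Lin): max(10, -7) = 10
n1.2 (Lin): max(-5, 16, 14) = 16
n1.3 (Lin): max(14, -11, -7, -16) = 14
n1 (Wren): min(10, 16, 14) = 10
n2.1 (Lin): max(-5, -1, 18) = 18
n2.2 (Lin): max(-5, -19, -9) = -5
n2 (Wren): min(18, -5) = -5
r (Lin): max(10, -5) = 10
At r, Lin picks n1 (highest: 10).
At n1, Wren picks n1.1 (lowest: 10).
At n1.1, Lin picks n1.1.1 (highest: 10).
Terminal value 10.

n1.1.1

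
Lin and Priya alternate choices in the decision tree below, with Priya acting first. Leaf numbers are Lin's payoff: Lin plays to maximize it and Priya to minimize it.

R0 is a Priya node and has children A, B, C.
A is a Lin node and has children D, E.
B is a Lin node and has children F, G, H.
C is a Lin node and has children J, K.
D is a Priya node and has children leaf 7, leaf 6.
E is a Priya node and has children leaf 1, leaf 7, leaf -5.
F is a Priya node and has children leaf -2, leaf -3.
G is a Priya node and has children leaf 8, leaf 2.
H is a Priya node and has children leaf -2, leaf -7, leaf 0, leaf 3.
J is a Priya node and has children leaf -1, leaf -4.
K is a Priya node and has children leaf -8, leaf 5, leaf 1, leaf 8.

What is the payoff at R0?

-4

D (Priya): min(7, 6) = 6
E (Priya): min(1, 7, -5) = -5
A (Lin): max(6, -5) = 6
F (Priya): min(-2, -3) = -3
G (Priya): min(8, 2) = 2
H (Priya): min(-2, -7, 0, 3) = -7
B (Lin): max(-3, 2, -7) = 2
J (Priya): min(-1, -4) = -4
K (Priya): min(-8, 5, 1, 8) = -8
C (Lin): max(-4, -8) = -4
R0 (Priya): min(6, 2, -4) = -4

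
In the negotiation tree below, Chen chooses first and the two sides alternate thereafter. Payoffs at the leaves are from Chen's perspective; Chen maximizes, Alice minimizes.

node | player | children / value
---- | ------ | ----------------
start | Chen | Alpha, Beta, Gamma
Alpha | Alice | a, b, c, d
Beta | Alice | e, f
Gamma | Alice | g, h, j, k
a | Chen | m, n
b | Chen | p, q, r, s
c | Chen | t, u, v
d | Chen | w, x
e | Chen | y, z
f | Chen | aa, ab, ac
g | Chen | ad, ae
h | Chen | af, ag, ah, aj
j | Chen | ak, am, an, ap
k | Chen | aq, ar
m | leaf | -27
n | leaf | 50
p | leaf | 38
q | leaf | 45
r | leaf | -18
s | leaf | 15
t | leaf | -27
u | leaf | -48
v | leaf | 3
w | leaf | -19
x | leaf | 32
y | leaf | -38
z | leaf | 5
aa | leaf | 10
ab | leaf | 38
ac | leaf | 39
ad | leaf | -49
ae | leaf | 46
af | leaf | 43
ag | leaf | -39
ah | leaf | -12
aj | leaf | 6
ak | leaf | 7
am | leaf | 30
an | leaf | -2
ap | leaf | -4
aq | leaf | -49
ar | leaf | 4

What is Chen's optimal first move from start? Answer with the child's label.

a (Chen): max(-27, 50) = 50
b (Chen): max(38, 45, -18, 15) = 45
c (Chen): max(-27, -48, 3) = 3
d (Chen): max(-19, 32) = 32
Alpha (Alice): min(50, 45, 3, 32) = 3
e (Chen): max(-38, 5) = 5
f (Chen): max(10, 38, 39) = 39
Beta (Alice): min(5, 39) = 5
g (Chen): max(-49, 46) = 46
h (Chen): max(43, -39, -12, 6) = 43
j (Chen): max(7, 30, -2, -4) = 30
k (Chen): max(-49, 4) = 4
Gamma (Alice): min(46, 43, 30, 4) = 4
start (Chen): max(3, 5, 4) = 5
Chen at start wants the highest of {Alpha=3, Beta=5, Gamma=4}, so chooses Beta.

Beta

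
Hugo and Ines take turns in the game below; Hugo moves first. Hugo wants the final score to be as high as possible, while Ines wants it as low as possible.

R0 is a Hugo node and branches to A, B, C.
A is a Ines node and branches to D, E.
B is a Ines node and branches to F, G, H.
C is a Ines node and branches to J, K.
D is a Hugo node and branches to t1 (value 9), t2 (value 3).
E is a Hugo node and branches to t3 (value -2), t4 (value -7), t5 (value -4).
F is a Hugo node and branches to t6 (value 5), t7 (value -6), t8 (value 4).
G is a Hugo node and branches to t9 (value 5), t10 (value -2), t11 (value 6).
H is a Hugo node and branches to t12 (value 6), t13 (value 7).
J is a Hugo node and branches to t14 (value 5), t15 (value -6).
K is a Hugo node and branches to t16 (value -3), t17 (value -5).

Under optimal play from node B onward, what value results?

5

F (Hugo): max(5, -6, 4) = 5
G (Hugo): max(5, -2, 6) = 6
H (Hugo): max(6, 7) = 7
B (Ines): min(5, 6, 7) = 5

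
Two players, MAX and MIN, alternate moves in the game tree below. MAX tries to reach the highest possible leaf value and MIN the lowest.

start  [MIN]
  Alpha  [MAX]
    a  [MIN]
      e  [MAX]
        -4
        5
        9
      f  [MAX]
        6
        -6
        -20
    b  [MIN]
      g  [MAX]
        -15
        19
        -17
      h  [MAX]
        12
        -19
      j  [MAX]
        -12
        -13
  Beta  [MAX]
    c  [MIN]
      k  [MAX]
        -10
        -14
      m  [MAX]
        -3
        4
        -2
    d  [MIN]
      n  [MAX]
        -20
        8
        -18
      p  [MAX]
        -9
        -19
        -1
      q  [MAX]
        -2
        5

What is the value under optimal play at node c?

-10

k (MAX): max(-10, -14) = -10
m (MAX): max(-3, 4, -2) = 4
c (MIN): min(-10, 4) = -10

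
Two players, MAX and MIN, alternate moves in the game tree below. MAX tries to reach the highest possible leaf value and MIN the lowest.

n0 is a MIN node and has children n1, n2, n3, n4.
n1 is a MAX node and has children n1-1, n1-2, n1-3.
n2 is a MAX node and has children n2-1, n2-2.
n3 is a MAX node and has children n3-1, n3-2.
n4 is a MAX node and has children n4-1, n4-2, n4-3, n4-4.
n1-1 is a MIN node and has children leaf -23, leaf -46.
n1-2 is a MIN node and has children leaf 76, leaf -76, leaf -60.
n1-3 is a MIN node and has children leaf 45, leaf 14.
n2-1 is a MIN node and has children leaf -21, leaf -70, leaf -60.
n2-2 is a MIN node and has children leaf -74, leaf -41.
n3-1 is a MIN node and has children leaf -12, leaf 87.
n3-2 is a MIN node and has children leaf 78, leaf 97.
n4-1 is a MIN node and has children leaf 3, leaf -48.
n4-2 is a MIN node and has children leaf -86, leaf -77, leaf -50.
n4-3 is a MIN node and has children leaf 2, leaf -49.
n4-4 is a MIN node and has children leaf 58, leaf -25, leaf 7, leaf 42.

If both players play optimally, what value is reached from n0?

n1-1 (MIN): min(-23, -46) = -46
n1-2 (MIN): min(76, -76, -60) = -76
n1-3 (MIN): min(45, 14) = 14
n1 (MAX): max(-46, -76, 14) = 14
n2-1 (MIN): min(-21, -70, -60) = -70
n2-2 (MIN): min(-74, -41) = -74
n2 (MAX): max(-70, -74) = -70
n3-1 (MIN): min(-12, 87) = -12
n3-2 (MIN): min(78, 97) = 78
n3 (MAX): max(-12, 78) = 78
n4-1 (MIN): min(3, -48) = -48
n4-2 (MIN): min(-86, -77, -50) = -86
n4-3 (MIN): min(2, -49) = -49
n4-4 (MIN): min(58, -25, 7, 42) = -25
n4 (MAX): max(-48, -86, -49, -25) = -25
n0 (MIN): min(14, -70, 78, -25) = -70

-70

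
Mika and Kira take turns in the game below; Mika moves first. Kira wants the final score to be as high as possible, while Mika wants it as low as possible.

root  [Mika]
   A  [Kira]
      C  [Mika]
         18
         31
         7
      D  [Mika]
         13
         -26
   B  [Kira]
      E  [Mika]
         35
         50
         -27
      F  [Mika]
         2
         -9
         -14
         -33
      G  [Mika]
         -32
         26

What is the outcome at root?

C (Mika): min(18, 31, 7) = 7
D (Mika): min(13, -26) = -26
A (Kira): max(7, -26) = 7
E (Mika): min(35, 50, -27) = -27
F (Mika): min(2, -9, -14, -33) = -33
G (Mika): min(-32, 26) = -32
B (Kira): max(-27, -33, -32) = -27
root (Mika): min(7, -27) = -27

-27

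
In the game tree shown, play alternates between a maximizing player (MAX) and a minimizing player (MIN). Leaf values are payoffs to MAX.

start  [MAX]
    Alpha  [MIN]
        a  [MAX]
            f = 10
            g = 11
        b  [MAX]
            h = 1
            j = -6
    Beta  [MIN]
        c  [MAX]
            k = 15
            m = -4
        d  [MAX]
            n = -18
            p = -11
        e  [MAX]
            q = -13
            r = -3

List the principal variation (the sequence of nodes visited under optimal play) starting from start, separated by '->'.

start -> Alpha -> b -> h

a (MAX): max(10, 11) = 11
b (MAX): max(1, -6) = 1
Alpha (MIN): min(11, 1) = 1
c (MAX): max(15, -4) = 15
d (MAX): max(-18, -11) = -11
e (MAX): max(-13, -3) = -3
Beta (MIN): min(15, -11, -3) = -11
start (MAX): max(1, -11) = 1
At start, MAX picks Alpha (highest: 1).
At Alpha, MIN picks b (lowest: 1).
At b, MAX picks h (highest: 1).
Terminal value 1.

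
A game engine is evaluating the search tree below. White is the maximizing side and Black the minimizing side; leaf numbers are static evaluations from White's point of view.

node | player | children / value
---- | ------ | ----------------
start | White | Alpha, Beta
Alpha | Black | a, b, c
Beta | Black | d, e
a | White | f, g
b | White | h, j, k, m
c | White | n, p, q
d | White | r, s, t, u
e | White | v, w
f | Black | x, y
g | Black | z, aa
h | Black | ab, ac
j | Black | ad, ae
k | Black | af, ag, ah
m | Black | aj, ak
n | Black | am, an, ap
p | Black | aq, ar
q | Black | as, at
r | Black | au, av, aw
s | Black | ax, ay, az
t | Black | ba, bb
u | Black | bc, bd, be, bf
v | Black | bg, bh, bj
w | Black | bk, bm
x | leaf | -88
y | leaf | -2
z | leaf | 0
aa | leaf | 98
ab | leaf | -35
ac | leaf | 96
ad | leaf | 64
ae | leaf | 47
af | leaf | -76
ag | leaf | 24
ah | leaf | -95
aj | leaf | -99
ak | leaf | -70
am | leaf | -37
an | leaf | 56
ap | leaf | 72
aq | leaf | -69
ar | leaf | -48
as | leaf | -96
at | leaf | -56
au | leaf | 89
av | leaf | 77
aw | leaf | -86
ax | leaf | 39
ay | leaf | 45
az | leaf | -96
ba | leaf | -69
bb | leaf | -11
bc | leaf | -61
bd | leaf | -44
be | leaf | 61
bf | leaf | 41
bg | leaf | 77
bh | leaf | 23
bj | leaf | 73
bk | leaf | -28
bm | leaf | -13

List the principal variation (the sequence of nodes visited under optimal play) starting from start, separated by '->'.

start -> Alpha -> c -> n -> am

f (Black): min(-88, -2) = -88
g (Black): min(0, 98) = 0
a (White): max(-88, 0) = 0
h (Black): min(-35, 96) = -35
j (Black): min(64, 47) = 47
k (Black): min(-76, 24, -95) = -95
m (Black): min(-99, -70) = -99
b (White): max(-35, 47, -95, -99) = 47
n (Black): min(-37, 56, 72) = -37
p (Black): min(-69, -48) = -69
q (Black): min(-96, -56) = -96
c (White): max(-37, -69, -96) = -37
Alpha (Black): min(0, 47, -37) = -37
r (Black): min(89, 77, -86) = -86
s (Black): min(39, 45, -96) = -96
t (Black): min(-69, -11) = -69
u (Black): min(-61, -44, 61, 41) = -61
d (White): max(-86, -96, -69, -61) = -61
v (Black): min(77, 23, 73) = 23
w (Black): min(-28, -13) = -28
e (White): max(23, -28) = 23
Beta (Black): min(-61, 23) = -61
start (White): max(-37, -61) = -37
At start, White picks Alpha (highest: -37).
At Alpha, Black picks c (lowest: -37).
At c, White picks n (highest: -37).
At n, Black picks am (lowest: -37).
Terminal value -37.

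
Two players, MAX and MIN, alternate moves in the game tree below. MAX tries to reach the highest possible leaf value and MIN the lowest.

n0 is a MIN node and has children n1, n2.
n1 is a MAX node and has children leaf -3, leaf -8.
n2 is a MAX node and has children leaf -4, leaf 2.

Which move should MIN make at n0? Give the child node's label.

n1

n1 (MAX): max(-3, -8) = -3
n2 (MAX): max(-4, 2) = 2
n0 (MIN): min(-3, 2) = -3
MIN at n0 wants the lowest of {n1=-3, n2=2}, so chooses n1.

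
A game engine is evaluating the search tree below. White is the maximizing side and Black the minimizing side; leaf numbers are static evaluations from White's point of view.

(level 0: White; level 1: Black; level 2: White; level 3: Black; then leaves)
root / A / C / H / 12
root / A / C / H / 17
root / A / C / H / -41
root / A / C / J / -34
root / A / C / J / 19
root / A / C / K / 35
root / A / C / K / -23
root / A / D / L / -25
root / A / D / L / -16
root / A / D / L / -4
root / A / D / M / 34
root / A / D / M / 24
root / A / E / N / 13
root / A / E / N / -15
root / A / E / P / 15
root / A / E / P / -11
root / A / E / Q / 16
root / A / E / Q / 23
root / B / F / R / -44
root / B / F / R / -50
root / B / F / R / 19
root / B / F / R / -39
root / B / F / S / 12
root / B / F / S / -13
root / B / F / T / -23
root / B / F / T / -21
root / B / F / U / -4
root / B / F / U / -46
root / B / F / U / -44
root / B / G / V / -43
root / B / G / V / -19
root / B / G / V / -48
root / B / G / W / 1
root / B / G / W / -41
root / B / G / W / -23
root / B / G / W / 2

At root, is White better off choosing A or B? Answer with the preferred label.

A

H (Black): min(12, 17, -41) = -41
J (Black): min(-34, 19) = -34
K (Black): min(35, -23) = -23
C (White): max(-41, -34, -23) = -23
L (Black): min(-25, -16, -4) = -25
M (Black): min(34, 24) = 24
D (White): max(-25, 24) = 24
N (Black): min(13, -15) = -15
P (Black): min(15, -11) = -11
Q (Black): min(16, 23) = 16
E (White): max(-15, -11, 16) = 16
A (Black): min(-23, 24, 16) = -23
R (Black): min(-44, -50, 19, -39) = -50
S (Black): min(12, -13) = -13
T (Black): min(-23, -21) = -23
U (Black): min(-4, -46, -44) = -46
F (White): max(-50, -13, -23, -46) = -13
V (Black): min(-43, -19, -48) = -48
W (Black): min(1, -41, -23, 2) = -41
G (White): max(-48, -41) = -41
B (Black): min(-13, -41) = -41
White prefers the higher value; A=-23, B=-41. A is better since -23 > -41.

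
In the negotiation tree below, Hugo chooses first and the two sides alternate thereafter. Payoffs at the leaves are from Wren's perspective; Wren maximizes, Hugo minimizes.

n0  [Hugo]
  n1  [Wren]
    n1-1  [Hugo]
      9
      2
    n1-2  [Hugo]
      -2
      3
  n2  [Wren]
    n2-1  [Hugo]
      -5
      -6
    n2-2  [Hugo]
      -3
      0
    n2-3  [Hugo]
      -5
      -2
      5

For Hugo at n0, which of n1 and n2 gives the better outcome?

n1-1 (Hugo): min(9, 2) = 2
n1-2 (Hugo): min(-2, 3) = -2
n1 (Wren): max(2, -2) = 2
n2-1 (Hugo): min(-5, -6) = -6
n2-2 (Hugo): min(-3, 0) = -3
n2-3 (Hugo): min(-5, -2, 5) = -5
n2 (Wren): max(-6, -3, -5) = -3
Hugo prefers the lower value; n1=2, n2=-3. n2 is better since -3 < 2.

n2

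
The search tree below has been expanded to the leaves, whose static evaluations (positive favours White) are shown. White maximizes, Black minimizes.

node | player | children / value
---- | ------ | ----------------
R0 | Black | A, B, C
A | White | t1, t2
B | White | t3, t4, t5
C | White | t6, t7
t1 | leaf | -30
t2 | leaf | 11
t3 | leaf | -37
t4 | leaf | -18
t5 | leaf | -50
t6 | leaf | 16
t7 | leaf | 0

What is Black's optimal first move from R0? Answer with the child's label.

B

A (White): max(-30, 11) = 11
B (White): max(-37, -18, -50) = -18
C (White): max(16, 0) = 16
R0 (Black): min(11, -18, 16) = -18
Black at R0 wants the lowest of {A=11, B=-18, C=16}, so chooses B.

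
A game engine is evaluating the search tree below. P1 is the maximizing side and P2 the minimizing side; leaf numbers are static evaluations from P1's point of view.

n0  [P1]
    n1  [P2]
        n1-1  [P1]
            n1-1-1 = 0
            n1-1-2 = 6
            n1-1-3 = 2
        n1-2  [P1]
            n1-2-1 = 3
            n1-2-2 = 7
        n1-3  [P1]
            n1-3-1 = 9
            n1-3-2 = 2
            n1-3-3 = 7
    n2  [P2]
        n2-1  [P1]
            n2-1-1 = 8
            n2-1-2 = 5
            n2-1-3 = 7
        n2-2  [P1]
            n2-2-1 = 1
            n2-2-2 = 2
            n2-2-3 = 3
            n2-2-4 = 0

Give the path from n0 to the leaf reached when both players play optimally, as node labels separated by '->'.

n0 -> n1 -> n1-1 -> n1-1-2

n1-1 (P1): max(0, 6, 2) = 6
n1-2 (P1): max(3, 7) = 7
n1-3 (P1): max(9, 2, 7) = 9
n1 (P2): min(6, 7, 9) = 6
n2-1 (P1): max(8, 5, 7) = 8
n2-2 (P1): max(1, 2, 3, 0) = 3
n2 (P2): min(8, 3) = 3
n0 (P1): max(6, 3) = 6
At n0, P1 picks n1 (highest: 6).
At n1, P2 picks n1-1 (lowest: 6).
At n1-1, P1 picks n1-1-2 (highest: 6).
Terminal value 6.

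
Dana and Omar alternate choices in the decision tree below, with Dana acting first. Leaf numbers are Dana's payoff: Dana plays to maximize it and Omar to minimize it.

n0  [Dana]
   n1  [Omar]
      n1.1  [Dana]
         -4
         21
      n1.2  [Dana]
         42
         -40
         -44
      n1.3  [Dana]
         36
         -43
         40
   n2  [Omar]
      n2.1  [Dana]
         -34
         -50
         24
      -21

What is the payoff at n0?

n1.1 (Dana): max(-4, 21) = 21
n1.2 (Dana): max(42, -40, -44) = 42
n1.3 (Dana): max(36, -43, 40) = 40
n1 (Omar): min(21, 42, 40) = 21
n2.1 (Dana): max(-34, -50, 24) = 24
n2 (Omar): min(24, -21) = -21
n0 (Dana): max(21, -21) = 21

21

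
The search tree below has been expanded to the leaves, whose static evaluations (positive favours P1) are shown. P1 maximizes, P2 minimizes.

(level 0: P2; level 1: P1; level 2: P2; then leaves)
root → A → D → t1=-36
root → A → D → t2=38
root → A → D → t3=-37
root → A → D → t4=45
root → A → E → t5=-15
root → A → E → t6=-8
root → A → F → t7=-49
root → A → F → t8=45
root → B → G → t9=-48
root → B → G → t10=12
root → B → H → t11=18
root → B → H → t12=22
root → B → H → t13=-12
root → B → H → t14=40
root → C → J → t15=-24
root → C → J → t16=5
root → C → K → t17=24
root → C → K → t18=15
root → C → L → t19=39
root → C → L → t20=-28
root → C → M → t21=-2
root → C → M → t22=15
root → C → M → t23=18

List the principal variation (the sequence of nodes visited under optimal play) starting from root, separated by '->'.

root -> A -> E -> t5

D (P2): min(-36, 38, -37, 45) = -37
E (P2): min(-15, -8) = -15
F (P2): min(-49, 45) = -49
A (P1): max(-37, -15, -49) = -15
G (P2): min(-48, 12) = -48
H (P2): min(18, 22, -12, 40) = -12
B (P1): max(-48, -12) = -12
J (P2): min(-24, 5) = -24
K (P2): min(24, 15) = 15
L (P2): min(39, -28) = -28
M (P2): min(-2, 15, 18) = -2
C (P1): max(-24, 15, -28, -2) = 15
root (P2): min(-15, -12, 15) = -15
At root, P2 picks A (lowest: -15).
At A, P1 picks E (highest: -15).
At E, P2 picks t5 (lowest: -15).
Terminal value -15.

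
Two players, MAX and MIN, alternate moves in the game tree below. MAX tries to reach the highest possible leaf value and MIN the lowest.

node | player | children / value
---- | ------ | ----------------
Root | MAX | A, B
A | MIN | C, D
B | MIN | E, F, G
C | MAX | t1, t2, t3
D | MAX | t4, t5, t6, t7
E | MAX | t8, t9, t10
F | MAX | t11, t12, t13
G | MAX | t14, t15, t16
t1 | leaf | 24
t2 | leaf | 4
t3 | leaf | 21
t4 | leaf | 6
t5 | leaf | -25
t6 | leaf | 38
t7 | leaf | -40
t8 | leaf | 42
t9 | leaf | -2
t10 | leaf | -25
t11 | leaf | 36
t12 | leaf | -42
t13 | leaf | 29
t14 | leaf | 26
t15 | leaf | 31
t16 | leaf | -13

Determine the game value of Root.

31

C (MAX): max(24, 4, 21) = 24
D (MAX): max(6, -25, 38, -40) = 38
A (MIN): min(24, 38) = 24
E (MAX): max(42, -2, -25) = 42
F (MAX): max(36, -42, 29) = 36
G (MAX): max(26, 31, -13) = 31
B (MIN): min(42, 36, 31) = 31
Root (MAX): max(24, 31) = 31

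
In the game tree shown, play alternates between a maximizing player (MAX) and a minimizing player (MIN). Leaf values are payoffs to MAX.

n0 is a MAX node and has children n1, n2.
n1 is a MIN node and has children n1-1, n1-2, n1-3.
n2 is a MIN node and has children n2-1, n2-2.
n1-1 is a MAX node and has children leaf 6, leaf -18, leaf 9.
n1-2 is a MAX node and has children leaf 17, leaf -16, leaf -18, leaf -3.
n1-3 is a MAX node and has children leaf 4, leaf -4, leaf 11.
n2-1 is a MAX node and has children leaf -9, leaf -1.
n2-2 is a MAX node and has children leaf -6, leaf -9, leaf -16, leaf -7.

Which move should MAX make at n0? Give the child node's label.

n1

n1-1 (MAX): max(6, -18, 9) = 9
n1-2 (MAX): max(17, -16, -18, -3) = 17
n1-3 (MAX): max(4, -4, 11) = 11
n1 (MIN): min(9, 17, 11) = 9
n2-1 (MAX): max(-9, -1) = -1
n2-2 (MAX): max(-6, -9, -16, -7) = -6
n2 (MIN): min(-1, -6) = -6
n0 (MAX): max(9, -6) = 9
MAX at n0 wants the highest of {n1=9, n2=-6}, so chooses n1.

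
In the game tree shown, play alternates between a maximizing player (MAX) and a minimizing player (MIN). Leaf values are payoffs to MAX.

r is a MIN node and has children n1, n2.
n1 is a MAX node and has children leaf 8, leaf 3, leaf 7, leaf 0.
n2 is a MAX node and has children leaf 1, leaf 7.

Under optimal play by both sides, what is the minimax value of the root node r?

7

n1 (MAX): max(8, 3, 7, 0) = 8
n2 (MAX): max(1, 7) = 7
r (MIN): min(8, 7) = 7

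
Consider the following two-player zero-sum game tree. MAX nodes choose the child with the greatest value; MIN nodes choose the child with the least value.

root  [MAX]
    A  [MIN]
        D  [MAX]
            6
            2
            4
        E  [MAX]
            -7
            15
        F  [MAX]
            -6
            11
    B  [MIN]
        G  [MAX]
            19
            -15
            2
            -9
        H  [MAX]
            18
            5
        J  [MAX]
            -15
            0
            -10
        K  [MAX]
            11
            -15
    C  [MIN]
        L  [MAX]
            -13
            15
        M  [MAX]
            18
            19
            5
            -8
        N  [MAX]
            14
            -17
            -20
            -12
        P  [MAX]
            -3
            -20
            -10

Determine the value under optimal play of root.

6

D (MAX): max(6, 2, 4) = 6
E (MAX): max(-7, 15) = 15
F (MAX): max(-6, 11) = 11
A (MIN): min(6, 15, 11) = 6
G (MAX): max(19, -15, 2, -9) = 19
H (MAX): max(18, 5) = 18
J (MAX): max(-15, 0, -10) = 0
K (MAX): max(11, -15) = 11
B (MIN): min(19, 18, 0, 11) = 0
L (MAX): max(-13, 15) = 15
M (MAX): max(18, 19, 5, -8) = 19
N (MAX): max(14, -17, -20, -12) = 14
P (MAX): max(-3, -20, -10) = -3
C (MIN): min(15, 19, 14, -3) = -3
root (MAX): max(6, 0, -3) = 6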